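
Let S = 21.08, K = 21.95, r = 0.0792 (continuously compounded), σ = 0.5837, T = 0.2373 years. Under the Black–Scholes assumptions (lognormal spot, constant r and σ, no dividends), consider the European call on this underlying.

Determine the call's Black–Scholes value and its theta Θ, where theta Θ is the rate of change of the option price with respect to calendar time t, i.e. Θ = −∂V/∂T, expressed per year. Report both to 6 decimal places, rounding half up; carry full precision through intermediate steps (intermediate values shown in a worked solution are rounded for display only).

σ√T = 0.5837·√0.2373 = 0.284340
d₁ = (ln(S/K) + (r+σ²/2)T) / (σ√T) = (ln(21.08/21.95) + (0.0792+0.5837²/2)·0.2373) / 0.284340 = (-0.040442 + 0.059219) / 0.284340 = 0.066035
d₂ = d₁ − σ√T = 0.066035 − 0.284340 = -0.218305
e^{−rT} = e^{−0.0792·0.2373} = 0.981381
N(d₁) = 0.526325,  N(d₂) = 0.413596
Call price V = S·N(d₁) − K·e^{−rT}·N(d₂) = 11.094933 − 8.909397 = 2.185536
φ(d₁) = (1/√(2π))·e^{−d₁²/2} = 0.398073
Θ = −S·φ(d₁)·σ/(2√T) − r·K·e^{−rT}·N(d₂) = −5.027413 − 0.705624 = -5.733038

price = 2.185536
Θ = -5.733038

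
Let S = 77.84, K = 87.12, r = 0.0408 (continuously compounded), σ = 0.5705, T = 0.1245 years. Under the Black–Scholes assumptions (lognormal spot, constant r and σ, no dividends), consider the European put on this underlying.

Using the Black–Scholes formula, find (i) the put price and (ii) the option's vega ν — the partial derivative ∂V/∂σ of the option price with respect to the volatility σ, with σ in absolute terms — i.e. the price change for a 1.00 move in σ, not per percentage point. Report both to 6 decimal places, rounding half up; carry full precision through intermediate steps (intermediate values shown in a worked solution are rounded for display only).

price = 11.929431
ν = 9.973889

σ√T = 0.5705·√0.1245 = 0.201298
d₁ = (ln(S/K) + (r+σ²/2)T) / (σ√T) = (ln(77.84/87.12) + (0.0408+0.5705²/2)·0.1245) / 0.201298 = (-0.112631 + 0.025340) / 0.201298 = -0.433639
d₂ = d₁ − σ√T = -0.433639 − 0.201298 = -0.634938
e^{−rT} = e^{−0.0408·0.1245} = 0.994933
N(−d₁) = 0.667725,  N(−d₂) = 0.737266
Put price V = K·e^{−rT}·N(−d₂) − S·N(−d₁) = 63.905133 − 51.975702 = 11.929431
φ(d₁) = (1/√(2π))·e^{−d₁²/2} = 0.363142
ν = S·φ(d₁)·√T = 9.973889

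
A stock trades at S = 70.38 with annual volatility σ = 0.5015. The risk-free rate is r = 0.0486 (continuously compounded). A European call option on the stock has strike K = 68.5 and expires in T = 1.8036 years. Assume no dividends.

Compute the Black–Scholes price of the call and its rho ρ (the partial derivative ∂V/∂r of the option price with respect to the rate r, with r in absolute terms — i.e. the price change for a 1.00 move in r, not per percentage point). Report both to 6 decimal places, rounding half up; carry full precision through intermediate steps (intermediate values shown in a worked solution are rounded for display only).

price = 21.611775
ρ = 49.110197

σ√T = 0.5015·√1.8036 = 0.673505
d₁ = (ln(S/K) + (r+σ²/2)T) / (σ√T) = (ln(70.38/68.5) + (0.0486+0.5015²/2)·1.8036) / 0.673505 = (0.027075 + 0.314460) / 0.673505 = 0.507101
d₂ = d₁ − σ√T = 0.507101 − 0.673505 = -0.166405
e^{−rT} = e^{−0.0486·1.8036} = 0.916077
N(d₁) = 0.693958,  N(d₂) = 0.433919
Call price V = S·N(d₁) − K·e^{−rT}·N(d₂) = 48.840760 − 27.228985 = 21.611775
ρ = K·T·e^{−rT}·N(d₂) = 49.110197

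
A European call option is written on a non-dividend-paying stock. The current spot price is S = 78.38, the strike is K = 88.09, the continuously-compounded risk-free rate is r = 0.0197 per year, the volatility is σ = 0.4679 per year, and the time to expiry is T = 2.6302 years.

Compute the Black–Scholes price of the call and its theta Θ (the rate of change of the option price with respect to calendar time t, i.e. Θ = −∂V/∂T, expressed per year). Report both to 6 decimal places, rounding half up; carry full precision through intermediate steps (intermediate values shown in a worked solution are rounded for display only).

σ√T = 0.4679·√2.6302 = 0.758835
d₁ = (ln(S/K) + (r+σ²/2)T) / (σ√T) = (ln(78.38/88.09) + (0.0197+0.4679²/2)·2.6302) / 0.758835 = (-0.116790 + 0.339730) / 0.758835 = 0.293793
d₂ = d₁ − σ√T = 0.293793 − 0.758835 = -0.465043
e^{−rT} = e^{−0.0197·2.6302} = 0.949505
N(d₁) = 0.615542,  N(d₂) = 0.320950
Call price V = S·N(d₁) − K·e^{−rT}·N(d₂) = 48.246165 − 26.844894 = 21.401271
φ(d₁) = (1/√(2π))·e^{−d₁²/2} = 0.382091
Θ = −S·φ(d₁)·σ/(2√T) − r·K·e^{−rT}·N(d₂) = −4.320173 − 0.528844 = -4.849017

price = 21.401271
Θ = -4.849017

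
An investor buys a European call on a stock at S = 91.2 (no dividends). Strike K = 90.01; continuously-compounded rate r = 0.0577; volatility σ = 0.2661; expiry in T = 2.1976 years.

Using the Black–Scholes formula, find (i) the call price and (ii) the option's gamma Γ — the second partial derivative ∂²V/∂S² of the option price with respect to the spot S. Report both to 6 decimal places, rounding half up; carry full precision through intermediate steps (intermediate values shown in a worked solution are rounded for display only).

price = 20.101103
Γ = 0.009522

σ√T = 0.2661·√2.1976 = 0.394475
d₁ = (ln(S/K) + (r+σ²/2)T) / (σ√T) = (ln(91.2/90.01) + (0.0577+0.2661²/2)·2.1976) / 0.394475 = (0.013134 + 0.204607) / 0.394475 = 0.551977
d₂ = d₁ − σ√T = 0.551977 − 0.394475 = 0.157502
e^{−rT} = e^{−0.0577·2.1976} = 0.880908
N(d₁) = 0.709518,  N(d₂) = 0.562575
Call price V = S·N(d₁) − K·e^{−rT}·N(d₂) = 64.708022 − 44.606919 = 20.101103
φ(d₁) = (1/√(2π))·e^{−d₁²/2} = 0.342571
Γ = φ(d₁) / (S·σ·√T) = 0.009522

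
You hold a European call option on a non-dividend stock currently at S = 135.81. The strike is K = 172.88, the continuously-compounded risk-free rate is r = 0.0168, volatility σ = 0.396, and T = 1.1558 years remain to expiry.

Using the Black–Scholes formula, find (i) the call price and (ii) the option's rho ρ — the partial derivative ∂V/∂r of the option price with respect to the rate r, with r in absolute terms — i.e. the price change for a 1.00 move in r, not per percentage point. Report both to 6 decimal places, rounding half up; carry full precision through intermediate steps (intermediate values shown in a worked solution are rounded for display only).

price = 12.215995
ρ = 45.354144

σ√T = 0.396·√1.1558 = 0.425732
d₁ = (ln(S/K) + (r+σ²/2)T) / (σ√T) = (ln(135.81/172.88) + (0.0168+0.396²/2)·1.1558) / 0.425732 = (-0.241341 + 0.110041) / 0.425732 = -0.308409
d₂ = d₁ − σ√T = -0.308409 − 0.425732 = -0.734141
e^{−rT} = e^{−0.0168·1.1558} = 0.980770
N(d₁) = 0.378886,  N(d₂) = 0.231431
Call price V = S·N(d₁) − K·e^{−rT}·N(d₂) = 51.456473 − 39.240478 = 12.215995
ρ = K·T·e^{−rT}·N(d₂) = 45.354144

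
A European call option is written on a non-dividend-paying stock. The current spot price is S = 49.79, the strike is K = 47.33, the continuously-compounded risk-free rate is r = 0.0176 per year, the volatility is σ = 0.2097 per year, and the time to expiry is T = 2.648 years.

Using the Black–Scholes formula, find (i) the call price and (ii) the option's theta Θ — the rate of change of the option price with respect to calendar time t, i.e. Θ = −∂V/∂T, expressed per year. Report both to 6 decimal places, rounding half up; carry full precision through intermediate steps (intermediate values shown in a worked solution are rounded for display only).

σ√T = 0.2097·√2.648 = 0.341238
d₁ = (ln(S/K) + (r+σ²/2)T) / (σ√T) = (ln(49.79/47.33) + (0.0176+0.2097²/2)·2.648) / 0.341238 = (0.050670 + 0.104826) / 0.341238 = 0.455683
d₂ = d₁ − σ√T = 0.455683 − 0.341238 = 0.114445
e^{−rT} = e^{−0.0176·2.648} = 0.954465
N(d₁) = 0.675691,  N(d₂) = 0.545557
Call price V = S·N(d₁) − K·e^{−rT}·N(d₂) = 33.642653 − 24.645450 = 8.997203
φ(d₁) = (1/√(2π))·e^{−d₁²/2} = 0.359600
Θ = −S·φ(d₁)·σ/(2√T) − r·K·e^{−rT}·N(d₂) = −1.153644 − 0.433760 = -1.587404

price = 8.997203
Θ = -1.587404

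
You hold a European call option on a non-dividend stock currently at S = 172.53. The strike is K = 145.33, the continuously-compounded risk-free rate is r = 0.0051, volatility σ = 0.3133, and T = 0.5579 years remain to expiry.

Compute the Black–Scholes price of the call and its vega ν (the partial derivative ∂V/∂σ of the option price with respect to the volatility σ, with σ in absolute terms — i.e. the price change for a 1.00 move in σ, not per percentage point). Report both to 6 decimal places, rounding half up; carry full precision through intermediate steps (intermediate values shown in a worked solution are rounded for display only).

σ√T = 0.3133·√0.5579 = 0.234012
d₁ = (ln(S/K) + (r+σ²/2)T) / (σ√T) = (ln(172.53/145.33) + (0.0051+0.3133²/2)·0.5579) / 0.234012 = (0.171564 + 0.030226) / 0.234012 = 0.862306
d₂ = d₁ − σ√T = 0.862306 − 0.234012 = 0.628294
e^{−rT} = e^{−0.0051·0.5579} = 0.997159
N(d₁) = 0.805741,  N(d₂) = 0.735094
Call price V = S·N(d₁) − K·e^{−rT}·N(d₂) = 139.014418 − 106.527735 = 32.486683
φ(d₁) = (1/√(2π))·e^{−d₁²/2} = 0.275071
ν = S·φ(d₁)·√T = 35.447708

price = 32.486683
ν = 35.447708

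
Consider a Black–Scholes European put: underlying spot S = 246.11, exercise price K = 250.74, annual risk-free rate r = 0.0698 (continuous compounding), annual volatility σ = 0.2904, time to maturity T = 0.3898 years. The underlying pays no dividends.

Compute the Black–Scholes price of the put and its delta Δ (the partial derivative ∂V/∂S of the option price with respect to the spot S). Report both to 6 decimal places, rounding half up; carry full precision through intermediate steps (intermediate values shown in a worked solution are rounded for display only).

price = 16.670939
Δ = -0.445151

σ√T = 0.2904·√0.3898 = 0.181308
d₁ = (ln(S/K) + (r+σ²/2)T) / (σ√T) = (ln(246.11/250.74) + (0.0698+0.2904²/2)·0.3898) / 0.181308 = (-0.018638 + 0.043644) / 0.181308 = 0.137922
d₂ = d₁ − σ√T = 0.137922 − 0.181308 = -0.043386
e^{−rT} = e^{−0.0698·0.3898} = 0.973159
N(−d₁) = 0.445151,  N(−d₂) = 0.517303
Put price V = K·e^{−rT}·N(−d₂) − S·N(−d₁) = 126.227044 − 109.556105 = 16.670939
Δ = −N(−d₁) = -0.445151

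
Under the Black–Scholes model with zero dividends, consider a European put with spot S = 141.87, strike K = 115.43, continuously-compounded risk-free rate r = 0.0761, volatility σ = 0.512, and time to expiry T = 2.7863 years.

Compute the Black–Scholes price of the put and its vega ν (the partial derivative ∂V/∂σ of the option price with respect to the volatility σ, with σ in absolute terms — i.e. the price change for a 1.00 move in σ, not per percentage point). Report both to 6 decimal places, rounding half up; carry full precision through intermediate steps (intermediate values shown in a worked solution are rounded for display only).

price = 18.890428
ν = 62.060953

σ√T = 0.512·√2.7863 = 0.854641
d₁ = (ln(S/K) + (r+σ²/2)T) / (σ√T) = (ln(141.87/115.43) + (0.0761+0.512²/2)·2.7863) / 0.854641 = (0.206247 + 0.577243) / 0.854641 = 0.916747
d₂ = d₁ − σ√T = 0.916747 − 0.854641 = 0.062106
e^{−rT} = e^{−0.0761·2.7863} = 0.808934
N(−d₁) = 0.179638,  N(−d₂) = 0.475239
Put price V = K·e^{−rT}·N(−d₂) − S·N(−d₁) = 44.375603 − 25.485175 = 18.890428
φ(d₁) = (1/√(2π))·e^{−d₁²/2} = 0.262068
ν = S·φ(d₁)·√T = 62.060953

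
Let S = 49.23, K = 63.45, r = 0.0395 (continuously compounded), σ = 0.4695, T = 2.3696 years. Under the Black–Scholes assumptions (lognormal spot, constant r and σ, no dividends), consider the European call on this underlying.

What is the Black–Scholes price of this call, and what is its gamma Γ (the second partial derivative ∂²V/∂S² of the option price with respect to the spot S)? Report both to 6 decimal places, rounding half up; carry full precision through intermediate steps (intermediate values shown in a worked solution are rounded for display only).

σ√T = 0.4695·√2.3696 = 0.722725
d₁ = (ln(S/K) + (r+σ²/2)T) / (σ√T) = (ln(49.23/63.45) + (0.0395+0.4695²/2)·2.3696) / 0.722725 = (-0.253749 + 0.354765) / 0.722725 = 0.139771
d₂ = d₁ − σ√T = 0.139771 − 0.722725 = -0.582954
e^{−rT} = e^{−0.0395·2.3696} = 0.910648
N(d₁) = 0.555580,  N(d₂) = 0.279962
Call price V = S·N(d₁) − K·e^{−rT}·N(d₂) = 27.351179 − 16.176376 = 11.174803
φ(d₁) = (1/√(2π))·e^{−d₁²/2} = 0.395064
Γ = φ(d₁) / (S·σ·√T) = 0.011104

price = 11.174803
Γ = 0.011104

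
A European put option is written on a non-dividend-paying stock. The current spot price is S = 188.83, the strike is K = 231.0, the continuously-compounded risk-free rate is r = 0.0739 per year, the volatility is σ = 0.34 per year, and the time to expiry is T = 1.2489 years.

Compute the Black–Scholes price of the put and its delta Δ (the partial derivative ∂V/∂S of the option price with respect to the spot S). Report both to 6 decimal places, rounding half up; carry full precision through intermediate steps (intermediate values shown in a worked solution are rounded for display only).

price = 42.217023
Δ = -0.538881

σ√T = 0.34·√1.2489 = 0.379964
d₁ = (ln(S/K) + (r+σ²/2)T) / (σ√T) = (ln(188.83/231.0) + (0.0739+0.34²/2)·1.2489) / 0.379964 = (-0.201571 + 0.164480) / 0.379964 = -0.097616
d₂ = d₁ − σ√T = -0.097616 − 0.379964 = -0.477580
e^{−rT} = e^{−0.0739·1.2489} = 0.911837
N(−d₁) = 0.538881,  N(−d₂) = 0.683525
Put price V = K·e^{−rT}·N(−d₂) − S·N(−d₁) = 143.973966 − 101.756943 = 42.217023
Δ = −N(−d₁) = -0.538881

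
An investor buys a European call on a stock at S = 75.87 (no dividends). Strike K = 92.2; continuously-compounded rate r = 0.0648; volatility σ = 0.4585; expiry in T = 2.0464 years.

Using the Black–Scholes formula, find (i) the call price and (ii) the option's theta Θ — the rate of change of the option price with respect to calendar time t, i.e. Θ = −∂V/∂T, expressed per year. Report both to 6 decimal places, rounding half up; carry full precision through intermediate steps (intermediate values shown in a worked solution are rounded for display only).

σ√T = 0.4585·√2.0464 = 0.655895
d₁ = (ln(S/K) + (r+σ²/2)T) / (σ√T) = (ln(75.87/92.2) + (0.0648+0.4585²/2)·2.0464) / 0.655895 = (-0.194939 + 0.347706) / 0.655895 = 0.232914
d₂ = d₁ − σ√T = 0.232914 − 0.655895 = -0.422981
e^{−rT} = e^{−0.0648·2.0464} = 0.875809
N(d₁) = 0.592086,  N(d₂) = 0.336154
Call price V = S·N(d₁) − K·e^{−rT}·N(d₂) = 44.921563 − 27.144350 = 17.777213
φ(d₁) = (1/√(2π))·e^{−d₁²/2} = 0.388267
Θ = −S·φ(d₁)·σ/(2√T) − r·K·e^{−rT}·N(d₂) = −4.720785 − 1.758954 = -6.479739

price = 17.777213
Θ = -6.479739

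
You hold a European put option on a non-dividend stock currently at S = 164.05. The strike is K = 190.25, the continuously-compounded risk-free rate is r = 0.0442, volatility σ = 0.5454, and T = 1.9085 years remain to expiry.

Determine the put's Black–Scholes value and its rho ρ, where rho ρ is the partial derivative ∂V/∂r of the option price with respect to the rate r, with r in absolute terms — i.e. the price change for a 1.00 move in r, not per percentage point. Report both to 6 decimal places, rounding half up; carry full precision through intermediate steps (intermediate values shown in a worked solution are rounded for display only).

σ√T = 0.5454·√1.9085 = 0.753462
d₁ = (ln(S/K) + (r+σ²/2)T) / (σ√T) = (ln(164.05/190.25) + (0.0442+0.5454²/2)·1.9085) / 0.753462 = (-0.148168 + 0.368208) / 0.753462 = 0.292039
d₂ = d₁ − σ√T = 0.292039 − 0.753462 = -0.461423
e^{−rT} = e^{−0.0442·1.9085} = 0.919104
N(−d₁) = 0.385128,  N(−d₂) = 0.677752
Put price V = K·e^{−rT}·N(−d₂) − S·N(−d₁) = 118.511490 − 63.180310 = 55.331180
ρ = −K·T·e^{−rT}·N(−d₂) = -226.179178

price = 55.331180
ρ = -226.179178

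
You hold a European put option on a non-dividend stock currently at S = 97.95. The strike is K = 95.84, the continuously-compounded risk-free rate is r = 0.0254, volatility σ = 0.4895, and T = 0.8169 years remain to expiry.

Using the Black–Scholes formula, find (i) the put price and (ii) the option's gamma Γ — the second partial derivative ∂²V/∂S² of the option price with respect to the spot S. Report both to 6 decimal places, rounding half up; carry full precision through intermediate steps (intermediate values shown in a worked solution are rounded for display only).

price = 14.828503
Γ = 0.008754

σ√T = 0.4895·√0.8169 = 0.442422
d₁ = (ln(S/K) + (r+σ²/2)T) / (σ√T) = (ln(97.95/95.84) + (0.0254+0.4895²/2)·0.8169) / 0.442422 = (0.021777 + 0.118618) / 0.442422 = 0.317333
d₂ = d₁ − σ√T = 0.317333 − 0.442422 = -0.125090
e^{−rT} = e^{−0.0254·0.8169} = 0.979465
N(−d₁) = 0.375496,  N(−d₂) = 0.549774
Put price V = K·e^{−rT}·N(−d₂) − S·N(−d₁) = 51.608298 − 36.779795 = 14.828503
φ(d₁) = (1/√(2π))·e^{−d₁²/2} = 0.379353
Γ = φ(d₁) / (S·σ·√T) = 0.008754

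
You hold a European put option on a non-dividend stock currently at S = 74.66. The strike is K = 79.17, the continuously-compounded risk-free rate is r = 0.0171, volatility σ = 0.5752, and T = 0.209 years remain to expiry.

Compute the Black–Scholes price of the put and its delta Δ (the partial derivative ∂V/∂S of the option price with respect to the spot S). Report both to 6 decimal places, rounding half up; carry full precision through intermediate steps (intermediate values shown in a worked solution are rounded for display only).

price = 10.319159
Δ = -0.531076

σ√T = 0.5752·√0.209 = 0.262961
d₁ = (ln(S/K) + (r+σ²/2)T) / (σ√T) = (ln(74.66/79.17) + (0.0171+0.5752²/2)·0.209) / 0.262961 = (-0.058653 + 0.038148) / 0.262961 = -0.077976
d₂ = d₁ − σ√T = -0.077976 − 0.262961 = -0.340938
e^{−rT} = e^{−0.0171·0.209} = 0.996432
N(−d₁) = 0.531076,  N(−d₂) = 0.633425
Put price V = K·e^{−rT}·N(−d₂) − S·N(−d₁) = 49.969329 − 39.650170 = 10.319159
Δ = −N(−d₁) = -0.531076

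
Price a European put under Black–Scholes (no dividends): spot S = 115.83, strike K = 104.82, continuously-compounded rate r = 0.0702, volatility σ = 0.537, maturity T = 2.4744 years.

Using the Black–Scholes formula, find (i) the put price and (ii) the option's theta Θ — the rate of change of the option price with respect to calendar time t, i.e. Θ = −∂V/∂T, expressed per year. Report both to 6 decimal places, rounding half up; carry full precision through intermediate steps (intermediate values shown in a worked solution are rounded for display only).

price = 21.127135
Θ = -2.635487

σ√T = 0.537·√2.4744 = 0.844713
d₁ = (ln(S/K) + (r+σ²/2)T) / (σ√T) = (ln(115.83/104.82) + (0.0702+0.537²/2)·2.4744) / 0.844713 = (0.099879 + 0.530473) / 0.844713 = 0.746232
d₂ = d₁ − σ√T = 0.746232 − 0.844713 = -0.098481
e^{−rT} = e^{−0.0702·2.4744} = 0.840547
N(−d₁) = 0.227764,  N(−d₂) = 0.539225
Put price V = K·e^{−rT}·N(−d₂) − S·N(−d₁) = 47.508995 − 26.381860 = 21.127135
φ(d₁) = (1/√(2π))·e^{−d₁²/2} = 0.301987
Θ = −S·φ(d₁)·σ/(2√T) + r·K·e^{−rT}·N(−d₂) = −5.970619 + 3.335131 = -2.635487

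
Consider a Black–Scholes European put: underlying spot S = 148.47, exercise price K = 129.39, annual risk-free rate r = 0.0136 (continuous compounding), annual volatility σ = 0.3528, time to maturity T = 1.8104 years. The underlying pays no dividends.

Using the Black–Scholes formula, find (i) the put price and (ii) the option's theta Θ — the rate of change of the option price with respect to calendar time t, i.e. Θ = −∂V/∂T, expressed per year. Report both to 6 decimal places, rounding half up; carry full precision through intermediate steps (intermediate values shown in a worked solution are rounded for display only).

price = 16.114145
Θ = -5.779856

σ√T = 0.3528·√1.8104 = 0.474696
d₁ = (ln(S/K) + (r+σ²/2)T) / (σ√T) = (ln(148.47/129.39) + (0.0136+0.3528²/2)·1.8104) / 0.474696 = (0.137552 + 0.137290) / 0.474696 = 0.578984
d₂ = d₁ − σ√T = 0.578984 − 0.474696 = 0.104288
e^{−rT} = e^{−0.0136·1.8104} = 0.975679
N(−d₁) = 0.281300,  N(−d₂) = 0.458471
Put price V = K·e^{−rT}·N(−d₂) − S·N(−d₁) = 57.878756 − 41.764610 = 16.114145
φ(d₁) = (1/√(2π))·e^{−d₁²/2} = 0.337379
Θ = −S·φ(d₁)·σ/(2√T) + r·K·e^{−rT}·N(−d₂) = −6.567007 + 0.787151 = -5.779856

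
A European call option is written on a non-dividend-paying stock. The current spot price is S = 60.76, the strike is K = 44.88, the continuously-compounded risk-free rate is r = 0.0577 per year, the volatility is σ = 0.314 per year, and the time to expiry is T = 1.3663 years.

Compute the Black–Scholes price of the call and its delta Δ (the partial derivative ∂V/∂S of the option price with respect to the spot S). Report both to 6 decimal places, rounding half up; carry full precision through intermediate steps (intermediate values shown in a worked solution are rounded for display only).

σ√T = 0.314·√1.3663 = 0.367031
d₁ = (ln(S/K) + (r+σ²/2)T) / (σ√T) = (ln(60.76/44.88) + (0.0577+0.314²/2)·1.3663) / 0.367031 = (0.302939 + 0.146191) / 0.367031 = 1.223686
d₂ = d₁ − σ√T = 1.223686 − 0.367031 = 0.856655
e^{−rT} = e^{−0.0577·1.3663} = 0.924192
N(d₁) = 0.889465,  N(d₂) = 0.804182
Call price V = S·N(d₁) − K·e^{−rT}·N(d₂) = 54.043877 − 33.355661 = 20.688216
Δ = N(d₁) = 0.889465

price = 20.688216
Δ = 0.889465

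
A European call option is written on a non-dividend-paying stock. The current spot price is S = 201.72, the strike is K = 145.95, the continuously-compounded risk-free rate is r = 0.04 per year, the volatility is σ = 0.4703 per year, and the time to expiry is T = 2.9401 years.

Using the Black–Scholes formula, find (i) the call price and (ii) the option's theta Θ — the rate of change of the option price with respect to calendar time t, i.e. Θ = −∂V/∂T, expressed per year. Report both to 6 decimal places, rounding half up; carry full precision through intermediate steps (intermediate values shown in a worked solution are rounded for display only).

σ√T = 0.4703·√2.9401 = 0.806410
d₁ = (ln(S/K) + (r+σ²/2)T) / (σ√T) = (ln(201.72/145.95) + (0.04+0.4703²/2)·2.9401) / 0.806410 = (0.323616 + 0.442753) / 0.806410 = 0.950347
d₂ = d₁ − σ√T = 0.950347 − 0.806410 = 0.143936
e^{−rT} = e^{−0.04·2.9401} = 0.889048
N(d₁) = 0.829032,  N(d₂) = 0.557225
Call price V = S·N(d₁) − K·e^{−rT}·N(d₂) = 167.232319 − 72.303554 = 94.928764
φ(d₁) = (1/√(2π))·e^{−d₁²/2} = 0.253975
Θ = −S·φ(d₁)·σ/(2√T) − r·K·e^{−rT}·N(d₂) = −7.025942 − 2.892142 = -9.918084

price = 94.928764
Θ = -9.918084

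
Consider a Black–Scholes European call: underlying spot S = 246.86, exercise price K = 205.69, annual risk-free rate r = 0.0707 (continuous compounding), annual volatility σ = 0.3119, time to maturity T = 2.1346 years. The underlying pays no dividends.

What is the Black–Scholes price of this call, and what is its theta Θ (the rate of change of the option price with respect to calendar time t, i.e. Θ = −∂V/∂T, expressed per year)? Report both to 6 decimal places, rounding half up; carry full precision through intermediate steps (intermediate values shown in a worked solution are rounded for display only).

σ√T = 0.3119·√2.1346 = 0.455694
d₁ = (ln(S/K) + (r+σ²/2)T) / (σ√T) = (ln(246.86/205.69) + (0.0707+0.3119²/2)·2.1346) / 0.455694 = (0.182451 + 0.254745) / 0.455694 = 0.959406
d₂ = d₁ − σ√T = 0.959406 − 0.455694 = 0.503712
e^{−rT} = e^{−0.0707·2.1346} = 0.859920
N(d₁) = 0.831323,  N(d₂) = 0.692768
Call price V = S·N(d₁) − K·e^{−rT}·N(d₂) = 205.220392 − 122.534677 = 82.685715
φ(d₁) = (1/√(2π))·e^{−d₁²/2} = 0.251788
Θ = −S·φ(d₁)·σ/(2√T) − r·K·e^{−rT}·N(d₂) = −6.634564 − 8.663202 = -15.297766

price = 82.685715
Θ = -15.297766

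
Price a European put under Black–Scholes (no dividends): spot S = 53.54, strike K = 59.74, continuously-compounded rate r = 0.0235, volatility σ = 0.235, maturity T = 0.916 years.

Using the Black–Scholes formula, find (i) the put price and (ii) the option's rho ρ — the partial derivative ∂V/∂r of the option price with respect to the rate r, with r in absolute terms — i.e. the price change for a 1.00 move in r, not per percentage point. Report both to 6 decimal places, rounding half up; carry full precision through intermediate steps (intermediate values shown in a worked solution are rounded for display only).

σ√T = 0.235·√0.916 = 0.224914
d₁ = (ln(S/K) + (r+σ²/2)T) / (σ√T) = (ln(53.54/59.74) + (0.0235+0.235²/2)·0.916) / 0.224914 = (-0.109573 + 0.046819) / 0.224914 = -0.279013
d₂ = d₁ − σ√T = -0.279013 − 0.224914 = -0.503926
e^{−rT} = e^{−0.0235·0.916} = 0.978704
N(−d₁) = 0.609882,  N(−d₂) = 0.692843
Put price V = K·e^{−rT}·N(−d₂) − S·N(−d₁) = 40.509014 − 32.653106 = 7.855907
ρ = −K·T·e^{−rT}·N(−d₂) = -37.106256

price = 7.855907
ρ = -37.106256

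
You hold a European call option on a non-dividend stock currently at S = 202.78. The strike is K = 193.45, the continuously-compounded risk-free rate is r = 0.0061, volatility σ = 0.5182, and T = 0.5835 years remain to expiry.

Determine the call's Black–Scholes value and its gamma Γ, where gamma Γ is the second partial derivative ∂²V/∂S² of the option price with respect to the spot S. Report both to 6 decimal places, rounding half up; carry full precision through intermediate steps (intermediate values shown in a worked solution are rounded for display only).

price = 36.287768
Γ = 0.004713

σ√T = 0.5182·√0.5835 = 0.395838
d₁ = (ln(S/K) + (r+σ²/2)T) / (σ√T) = (ln(202.78/193.45) + (0.0061+0.5182²/2)·0.5835) / 0.395838 = (0.047103 + 0.081903) / 0.395838 = 0.325906
d₂ = d₁ − σ√T = 0.325906 − 0.395838 = -0.069933
e^{−rT} = e^{−0.0061·0.5835} = 0.996447
N(d₁) = 0.627752,  N(d₂) = 0.472124
Call price V = S·N(d₁) − K·e^{−rT}·N(d₂) = 127.295569 − 91.007801 = 36.287768
φ(d₁) = (1/√(2π))·e^{−d₁²/2} = 0.378308
Γ = φ(d₁) / (S·σ·√T) = 0.004713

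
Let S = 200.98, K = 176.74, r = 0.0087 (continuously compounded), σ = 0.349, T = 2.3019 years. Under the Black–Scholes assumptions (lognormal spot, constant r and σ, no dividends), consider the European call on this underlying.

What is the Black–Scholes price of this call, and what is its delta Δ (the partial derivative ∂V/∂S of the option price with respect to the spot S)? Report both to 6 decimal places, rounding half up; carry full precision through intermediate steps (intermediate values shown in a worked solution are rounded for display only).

price = 54.428820
Δ = 0.707227

σ√T = 0.349·√2.3019 = 0.529503
d₁ = (ln(S/K) + (r+σ²/2)T) / (σ√T) = (ln(200.98/176.74) + (0.0087+0.349²/2)·2.3019) / 0.529503 = (0.128526 + 0.160213) / 0.529503 = 0.545302
d₂ = d₁ − σ√T = 0.545302 − 0.529503 = 0.015798
e^{−rT} = e^{−0.0087·2.3019} = 0.980173
N(d₁) = 0.707227,  N(d₂) = 0.506302
Call price V = S·N(d₁) − K·e^{−rT}·N(d₂) = 142.138483 − 87.709662 = 54.428820
Δ = N(d₁) = 0.707227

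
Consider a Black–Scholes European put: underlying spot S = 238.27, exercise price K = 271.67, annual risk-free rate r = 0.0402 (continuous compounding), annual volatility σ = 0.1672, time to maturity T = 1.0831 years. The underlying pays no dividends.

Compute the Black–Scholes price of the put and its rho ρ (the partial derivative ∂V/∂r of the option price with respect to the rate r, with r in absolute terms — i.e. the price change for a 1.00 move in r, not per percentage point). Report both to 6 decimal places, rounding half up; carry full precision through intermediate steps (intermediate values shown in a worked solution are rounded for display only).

price = 30.327931
ρ = -203.571650

σ√T = 0.1672·√1.0831 = 0.174009
d₁ = (ln(S/K) + (r+σ²/2)T) / (σ√T) = (ln(238.27/271.67) + (0.0402+0.1672²/2)·1.0831) / 0.174009 = (-0.131184 + 0.058680) / 0.174009 = -0.416666
d₂ = d₁ − σ√T = -0.416666 − 0.174009 = -0.590675
e^{−rT} = e^{−0.0402·1.0831} = 0.957394
N(−d₁) = 0.661539,  N(−d₂) = 0.722631
Put price V = K·e^{−rT}·N(−d₂) − S·N(−d₁) = 187.952774 − 157.624843 = 30.327931
ρ = −K·T·e^{−rT}·N(−d₂) = -203.571650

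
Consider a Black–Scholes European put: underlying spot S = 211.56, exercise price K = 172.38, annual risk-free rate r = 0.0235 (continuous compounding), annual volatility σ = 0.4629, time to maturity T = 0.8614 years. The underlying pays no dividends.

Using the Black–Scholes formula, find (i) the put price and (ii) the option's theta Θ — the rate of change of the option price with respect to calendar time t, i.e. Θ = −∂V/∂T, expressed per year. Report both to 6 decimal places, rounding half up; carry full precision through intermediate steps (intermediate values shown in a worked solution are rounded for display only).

price = 15.292452
Θ = -14.519127

σ√T = 0.4629·√0.8614 = 0.429625
d₁ = (ln(S/K) + (r+σ²/2)T) / (σ√T) = (ln(211.56/172.38) + (0.0235+0.4629²/2)·0.8614) / 0.429625 = (0.204807 + 0.112532) / 0.429625 = 0.738642
d₂ = d₁ − σ√T = 0.738642 − 0.429625 = 0.309017
e^{−rT} = e^{−0.0235·0.8614} = 0.979961
N(−d₁) = 0.230062,  N(−d₂) = 0.378654
Put price V = K·e^{−rT}·N(−d₂) − S·N(−d₁) = 63.964423 − 48.671970 = 15.292452
φ(d₁) = (1/√(2π))·e^{−d₁²/2} = 0.303694
Θ = −S·φ(d₁)·σ/(2√T) + r·K·e^{−rT}·N(−d₂) = −16.022291 + 1.503164 = -14.519127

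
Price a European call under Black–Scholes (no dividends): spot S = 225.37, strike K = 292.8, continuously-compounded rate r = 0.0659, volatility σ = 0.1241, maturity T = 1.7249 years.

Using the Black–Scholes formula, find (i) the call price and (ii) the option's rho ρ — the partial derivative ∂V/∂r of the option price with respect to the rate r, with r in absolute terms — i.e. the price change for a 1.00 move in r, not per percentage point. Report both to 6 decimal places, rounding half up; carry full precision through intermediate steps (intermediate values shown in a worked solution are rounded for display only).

σ√T = 0.1241·√1.7249 = 0.162987
d₁ = (ln(S/K) + (r+σ²/2)T) / (σ√T) = (ln(225.37/292.8) + (0.0659+0.1241²/2)·1.7249) / 0.162987 = (-0.261746 + 0.126953) / 0.162987 = -0.827015
d₂ = d₁ − σ√T = -0.827015 − 0.162987 = -0.990002
e^{−rT} = e^{−0.0659·1.7249} = 0.892552
N(d₁) = 0.204114,  N(d₂) = 0.161086
Call price V = S·N(d₁) − K·e^{−rT}·N(d₂) = 46.001230 − 42.098199 = 3.903031
ρ = K·T·e^{−rT}·N(d₂) = 72.615183

price = 3.903031
ρ = 72.615183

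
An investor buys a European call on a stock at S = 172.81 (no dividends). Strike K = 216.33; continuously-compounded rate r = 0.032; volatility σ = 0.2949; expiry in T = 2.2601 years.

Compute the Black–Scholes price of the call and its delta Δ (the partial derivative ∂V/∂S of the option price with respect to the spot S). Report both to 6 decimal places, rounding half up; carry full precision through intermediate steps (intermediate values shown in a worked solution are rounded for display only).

price = 20.477257
Δ = 0.451516

σ√T = 0.2949·√2.2601 = 0.443342
d₁ = (ln(S/K) + (r+σ²/2)T) / (σ√T) = (ln(172.81/216.33) + (0.032+0.2949²/2)·2.2601) / 0.443342 = (-0.224612 + 0.170599) / 0.443342 = -0.121832
d₂ = d₁ − σ√T = -0.121832 − 0.443342 = -0.565174
e^{−rT} = e^{−0.032·2.2601} = 0.930230
N(d₁) = 0.451516,  N(d₂) = 0.285978
Call price V = S·N(d₁) − K·e^{−rT}·N(d₂) = 78.026494 − 57.549238 = 20.477257
Δ = N(d₁) = 0.451516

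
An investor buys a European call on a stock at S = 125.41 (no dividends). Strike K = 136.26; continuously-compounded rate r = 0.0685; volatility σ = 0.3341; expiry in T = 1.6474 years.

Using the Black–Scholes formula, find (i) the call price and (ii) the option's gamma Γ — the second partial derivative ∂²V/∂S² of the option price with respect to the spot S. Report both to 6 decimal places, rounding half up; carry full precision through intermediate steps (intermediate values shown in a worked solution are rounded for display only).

price = 22.873371
Γ = 0.007125

σ√T = 0.3341·√1.6474 = 0.428821
d₁ = (ln(S/K) + (r+σ²/2)T) / (σ√T) = (ln(125.41/136.26) + (0.0685+0.3341²/2)·1.6474) / 0.428821 = (-0.082976 + 0.204791) / 0.428821 = 0.284068
d₂ = d₁ − σ√T = 0.284068 − 0.428821 = -0.144753
e^{−rT} = e^{−0.0685·1.6474} = 0.893287
N(d₁) = 0.611821,  N(d₂) = 0.442453
Call price V = S·N(d₁) − K·e^{−rT}·N(d₂) = 76.728437 − 53.855066 = 22.873371
φ(d₁) = (1/√(2π))·e^{−d₁²/2} = 0.383166
Γ = φ(d₁) / (S·σ·√T) = 0.007125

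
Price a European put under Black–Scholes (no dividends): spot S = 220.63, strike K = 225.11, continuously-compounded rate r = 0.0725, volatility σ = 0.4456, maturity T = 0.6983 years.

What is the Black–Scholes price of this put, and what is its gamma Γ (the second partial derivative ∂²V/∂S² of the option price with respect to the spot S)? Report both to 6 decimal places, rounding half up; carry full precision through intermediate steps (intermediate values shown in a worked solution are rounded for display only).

price = 28.886739
Γ = 0.004685

σ√T = 0.4456·√0.6983 = 0.372363
d₁ = (ln(S/K) + (r+σ²/2)T) / (σ√T) = (ln(220.63/225.11) + (0.0725+0.4456²/2)·0.6983) / 0.372363 = (-0.020102 + 0.119954) / 0.372363 = 0.268157
d₂ = d₁ − σ√T = 0.268157 − 0.372363 = -0.104206
e^{−rT} = e^{−0.0725·0.6983} = 0.950633
N(−d₁) = 0.394289,  N(−d₂) = 0.541497
Put price V = K·e^{−rT}·N(−d₂) − S·N(−d₁) = 115.878774 − 86.992035 = 28.886739
φ(d₁) = (1/√(2π))·e^{−d₁²/2} = 0.384853
Γ = φ(d₁) / (S·σ·√T) = 0.004685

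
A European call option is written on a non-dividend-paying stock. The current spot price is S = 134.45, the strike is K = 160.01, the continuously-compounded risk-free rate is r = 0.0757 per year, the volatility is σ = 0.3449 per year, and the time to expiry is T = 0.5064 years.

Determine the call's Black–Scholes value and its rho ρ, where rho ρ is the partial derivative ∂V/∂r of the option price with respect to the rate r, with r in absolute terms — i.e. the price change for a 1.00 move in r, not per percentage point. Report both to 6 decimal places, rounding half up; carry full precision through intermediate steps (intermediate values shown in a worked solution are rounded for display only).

price = 6.400521
ρ = 19.466710

σ√T = 0.3449·√0.5064 = 0.245437
d₁ = (ln(S/K) + (r+σ²/2)T) / (σ√T) = (ln(134.45/160.01) + (0.0757+0.3449²/2)·0.5064) / 0.245437 = (-0.174044 + 0.068454) / 0.245437 = -0.430211
d₂ = d₁ − σ√T = -0.430211 − 0.245437 = -0.675648
e^{−rT} = e^{−0.0757·0.5064} = 0.962391
N(d₁) = 0.333521,  N(d₂) = 0.249632
Call price V = S·N(d₁) − K·e^{−rT}·N(d₂) = 44.841891 − 38.441370 = 6.400521
ρ = K·T·e^{−rT}·N(d₂) = 19.466710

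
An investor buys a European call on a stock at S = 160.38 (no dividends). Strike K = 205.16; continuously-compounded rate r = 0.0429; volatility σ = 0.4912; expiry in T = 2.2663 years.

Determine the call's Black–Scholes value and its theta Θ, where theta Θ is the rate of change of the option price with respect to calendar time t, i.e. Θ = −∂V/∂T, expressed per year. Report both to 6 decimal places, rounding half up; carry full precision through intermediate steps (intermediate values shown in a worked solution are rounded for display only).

σ√T = 0.4912·√2.2663 = 0.739464
d₁ = (ln(S/K) + (r+σ²/2)T) / (σ√T) = (ln(160.38/205.16) + (0.0429+0.4912²/2)·2.2663) / 0.739464 = (-0.246244 + 0.370628) / 0.739464 = 0.168208
d₂ = d₁ − σ√T = 0.168208 − 0.739464 = -0.571256
e^{−rT} = e^{−0.0429·2.2663} = 0.907352
N(d₁) = 0.566790,  N(d₂) = 0.283913
Call price V = S·N(d₁) − K·e^{−rT}·N(d₂) = 90.901797 − 52.851095 = 38.050702
φ(d₁) = (1/√(2π))·e^{−d₁²/2} = 0.393338
Θ = −S·φ(d₁)·σ/(2√T) − r·K·e^{−rT}·N(d₂) = −10.291674 − 2.267312 = -12.558986

price = 38.050702
Θ = -12.558986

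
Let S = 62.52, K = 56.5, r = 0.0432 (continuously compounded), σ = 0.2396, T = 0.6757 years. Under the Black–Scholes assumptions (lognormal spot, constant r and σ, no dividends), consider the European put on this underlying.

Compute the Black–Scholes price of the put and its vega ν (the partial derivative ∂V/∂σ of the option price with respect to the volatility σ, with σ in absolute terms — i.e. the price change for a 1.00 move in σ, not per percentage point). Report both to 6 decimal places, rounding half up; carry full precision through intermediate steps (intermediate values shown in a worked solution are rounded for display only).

σ√T = 0.2396·√0.6757 = 0.196954
d₁ = (ln(S/K) + (r+σ²/2)T) / (σ√T) = (ln(62.52/56.5) + (0.0432+0.2396²/2)·0.6757) / 0.196954 = (0.101246 + 0.048586) / 0.196954 = 0.760745
d₂ = d₁ − σ√T = 0.760745 − 0.196954 = 0.563792
e^{−rT} = e^{−0.0432·0.6757} = 0.971232
N(−d₁) = 0.223405,  N(−d₂) = 0.286448
Put price V = K·e^{−rT}·N(−d₂) − S·N(−d₁) = 15.718714 − 13.967258 = 1.751457
φ(d₁) = (1/√(2π))·e^{−d₁²/2} = 0.298703
ν = S·φ(d₁)·√T = 15.350964

price = 1.751457
ν = 15.350964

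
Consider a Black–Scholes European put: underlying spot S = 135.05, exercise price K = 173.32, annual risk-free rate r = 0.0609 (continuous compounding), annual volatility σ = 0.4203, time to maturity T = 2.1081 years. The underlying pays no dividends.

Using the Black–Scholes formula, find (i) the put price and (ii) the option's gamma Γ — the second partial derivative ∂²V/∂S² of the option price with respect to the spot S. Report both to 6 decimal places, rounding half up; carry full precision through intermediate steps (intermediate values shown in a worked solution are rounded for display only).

σ√T = 0.4203·√2.1081 = 0.610246
d₁ = (ln(S/K) + (r+σ²/2)T) / (σ√T) = (ln(135.05/173.32) + (0.0609+0.4203²/2)·2.1081) / 0.610246 = (-0.249495 + 0.314583) / 0.610246 = 0.106660
d₂ = d₁ − σ√T = 0.106660 − 0.610246 = -0.503586
e^{−rT} = e^{−0.0609·2.1081} = 0.879516
N(−d₁) = 0.457529,  N(−d₂) = 0.692724
Put price V = K·e^{−rT}·N(−d₂) − S·N(−d₁) = 105.597260 − 61.789334 = 43.807926
φ(d₁) = (1/√(2π))·e^{−d₁²/2} = 0.396679
Γ = φ(d₁) / (S·σ·√T) = 0.004813

price = 43.807926
Γ = 0.004813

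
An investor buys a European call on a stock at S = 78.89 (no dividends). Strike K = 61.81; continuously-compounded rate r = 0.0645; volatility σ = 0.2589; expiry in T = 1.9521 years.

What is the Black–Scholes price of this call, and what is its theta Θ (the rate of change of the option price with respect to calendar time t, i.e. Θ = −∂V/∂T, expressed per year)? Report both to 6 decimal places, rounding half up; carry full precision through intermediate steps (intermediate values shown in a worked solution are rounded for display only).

σ√T = 0.2589·√1.9521 = 0.361729
d₁ = (ln(S/K) + (r+σ²/2)T) / (σ√T) = (ln(78.89/61.81) + (0.0645+0.2589²/2)·1.9521) / 0.361729 = (0.243989 + 0.191334) / 0.361729 = 1.203453
d₂ = d₁ − σ√T = 1.203453 − 0.361729 = 0.841724
e^{−rT} = e^{−0.0645·1.9521} = 0.881694
N(d₁) = 0.885599,  N(d₂) = 0.800029
Call price V = S·N(d₁) − K·e^{−rT}·N(d₂) = 69.864943 − 43.599567 = 26.265376
φ(d₁) = (1/√(2π))·e^{−d₁²/2} = 0.193382
Θ = −S·φ(d₁)·σ/(2√T) − r·K·e^{−rT}·N(d₂) = −1.413477 − 2.812172 = -4.225649

price = 26.265376
Θ = -4.225649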